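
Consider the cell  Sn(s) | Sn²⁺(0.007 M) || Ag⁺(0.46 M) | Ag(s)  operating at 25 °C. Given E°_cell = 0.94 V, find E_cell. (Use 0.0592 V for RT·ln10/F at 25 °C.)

0.984 V

Balancing electrons gives n = 2; the reaction quotient is Q = [Sn²⁺]/[Ag⁺]^2 = 0.0331.
At 25 °C, E = E° − (0.0592/n) log Q = 0.94 − (0.0592/2)(-1.480) = 0.940 + 0.044 = 0.984 V.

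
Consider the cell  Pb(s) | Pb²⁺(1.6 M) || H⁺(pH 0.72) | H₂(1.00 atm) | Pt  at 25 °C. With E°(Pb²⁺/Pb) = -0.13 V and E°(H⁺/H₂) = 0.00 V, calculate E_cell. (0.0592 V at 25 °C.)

The hydrogen couple is the cathode, so E°_cell = 0.13 V; n = 2.
[H⁺] = 10^(−0.72) = 0.19 M, and Q = [Pb²⁺]·P(H₂) / [H⁺]^2 = 44.1.
E = E° − (0.0592/2) log Q = 0.13 − (0.0592/2)(1.644) = 0.081 V.

0.081 V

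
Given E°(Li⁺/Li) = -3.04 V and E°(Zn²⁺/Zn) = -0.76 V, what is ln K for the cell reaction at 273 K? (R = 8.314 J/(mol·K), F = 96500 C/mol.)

ln K = 193.9

E°_cell = -0.76 − (-3.04) = 2.28 V, with n = 2 electrons transferred.
At equilibrium E = 0, so the Nernst equation gives ln K = nFE°/RT = (2)(96500)(2.28)/((8.314)(273)) = 193.87.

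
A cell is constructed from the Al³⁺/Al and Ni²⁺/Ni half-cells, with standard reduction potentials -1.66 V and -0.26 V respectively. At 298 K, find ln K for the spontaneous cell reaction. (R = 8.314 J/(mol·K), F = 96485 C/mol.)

E°_cell = -0.26 − (-1.66) = 1.40 V, with n = 6 electrons transferred.
At equilibrium E = 0, so the Nernst equation gives ln K = nFE°/RT = (6)(96485)(1.40)/((8.314)(298)) = 327.12.

ln K = 327.1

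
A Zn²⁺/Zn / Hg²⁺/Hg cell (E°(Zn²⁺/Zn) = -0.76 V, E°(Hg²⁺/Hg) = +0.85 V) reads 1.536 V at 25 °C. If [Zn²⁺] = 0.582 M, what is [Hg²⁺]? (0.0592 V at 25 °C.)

From the Nernst equation, log Q = n(E° − E)/0.0592 = 2(1.61 − 1.536)/0.0592 = 2.500, so Q = 316.
With Q = [Zn²⁺]/[Hg²⁺] and the known concentrations, [Hg²⁺] in the denominator gives [Hg²⁺] = 0.0018 M.

0.0018 M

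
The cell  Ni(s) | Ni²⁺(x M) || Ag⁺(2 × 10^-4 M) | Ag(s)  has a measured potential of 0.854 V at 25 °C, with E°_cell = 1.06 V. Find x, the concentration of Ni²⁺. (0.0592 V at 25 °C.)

0.36 M

From the Nernst equation, log Q = n(E° − E)/0.0592 = 2(1.06 − 0.854)/0.0592 = 6.959, so Q = 9.11 × 10^6.
With Q = [Ni²⁺]/[Ag⁺]^2 and the known concentrations, [Ni²⁺] in the numerator gives [Ni²⁺] = 0.36 M.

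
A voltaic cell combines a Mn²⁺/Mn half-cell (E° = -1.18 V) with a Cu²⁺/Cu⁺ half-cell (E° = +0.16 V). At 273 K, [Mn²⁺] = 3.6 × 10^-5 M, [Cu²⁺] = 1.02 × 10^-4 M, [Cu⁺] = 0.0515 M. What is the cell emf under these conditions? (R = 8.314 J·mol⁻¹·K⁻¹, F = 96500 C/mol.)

1.31 V

The Cu²⁺/Cu⁺ couple has the higher reduction potential and acts as the cathode, so E°_cell = +0.16 − (-1.18) = 1.34 V.
Balancing electrons gives n = 2; the reaction quotient is Q = [Mn²⁺]·[Cu⁺]^2/[Cu²⁺]^2 = 9.18.
E = E° − (RT/nF) ln Q = 1.34 − (8.314×273)/(2×96500) × (2.217) = 1.340 − 0.026 = 1.314 V.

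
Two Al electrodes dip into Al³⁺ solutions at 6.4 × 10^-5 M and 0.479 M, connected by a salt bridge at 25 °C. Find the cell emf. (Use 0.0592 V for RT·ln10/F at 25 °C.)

Both half-cells are Al³⁺/Al, so E°_cell = 0. The concentrated side is the cathode; the cell reaction moves Al³⁺ from high to low concentration with n = 3.
Q = [Al³⁺]_dilute/[Al³⁺]_conc = 6.4 × 10^-5/0.479 = 1.34 × 10^-4.
E = 0 − (0.0592/3) log Q = −(0.0592/3)(-3.874) = 0.0764 V.

0.076 V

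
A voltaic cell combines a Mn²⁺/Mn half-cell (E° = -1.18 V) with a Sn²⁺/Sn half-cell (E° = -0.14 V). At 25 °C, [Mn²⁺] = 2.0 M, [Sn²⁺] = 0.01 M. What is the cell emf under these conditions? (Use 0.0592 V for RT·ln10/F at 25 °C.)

The Sn²⁺/Sn couple has the higher reduction potential and acts as the cathode, so E°_cell = -0.14 − (-1.18) = 1.04 V.
Balancing electrons gives n = 2; the reaction quotient is Q = [Mn²⁺]/[Sn²⁺] = 200.
At 25 °C, E = E° − (0.0592/n) log Q = 1.04 − (0.0592/2)(2.301) = 1.040 − 0.068 = 0.972 V.

0.972 V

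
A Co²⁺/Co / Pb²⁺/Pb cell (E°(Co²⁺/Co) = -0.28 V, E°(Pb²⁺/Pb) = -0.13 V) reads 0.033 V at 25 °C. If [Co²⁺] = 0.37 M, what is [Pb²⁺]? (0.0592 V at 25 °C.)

4.1 × 10^-5 M

From the Nernst equation, log Q = n(E° − E)/0.0592 = 2(0.15 − 0.033)/0.0592 = 3.953, so Q = 8970.
With Q = [Co²⁺]/[Pb²⁺] and the known concentrations, [Pb²⁺] in the denominator gives [Pb²⁺] = 4.1 × 10^-5 M.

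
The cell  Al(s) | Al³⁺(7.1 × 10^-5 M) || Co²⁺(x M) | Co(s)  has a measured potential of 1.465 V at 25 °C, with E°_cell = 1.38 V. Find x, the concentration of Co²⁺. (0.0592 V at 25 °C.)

1.3 M

From the Nernst equation, log Q = n(E° − E)/0.0592 = 6(1.38 − 1.465)/0.0592 = -8.615, so Q = 2.43 × 10^-9.
With Q = [Al³⁺]^2/[Co²⁺]^3 and the known concentrations, [Co²⁺]^3 in the denominator gives [Co²⁺] = 1.3 M.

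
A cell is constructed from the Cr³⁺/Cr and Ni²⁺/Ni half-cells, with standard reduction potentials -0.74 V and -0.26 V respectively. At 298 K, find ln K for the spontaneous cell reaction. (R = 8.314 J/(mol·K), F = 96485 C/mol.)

E°_cell = -0.26 − (-0.74) = 0.48 V, with n = 6 electrons transferred.
At equilibrium E = 0, so the Nernst equation gives ln K = nFE°/RT = (6)(96485)(0.48)/((8.314)(298)) = 112.16.

ln K = 112.2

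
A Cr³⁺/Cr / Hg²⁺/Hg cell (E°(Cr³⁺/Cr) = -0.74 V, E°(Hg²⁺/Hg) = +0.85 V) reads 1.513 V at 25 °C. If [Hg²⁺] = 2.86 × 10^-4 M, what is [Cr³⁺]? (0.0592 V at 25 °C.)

From the Nernst equation, log Q = n(E° − E)/0.0592 = 6(1.59 − 1.513)/0.0592 = 7.804, so Q = 6.37 × 10^7.
With Q = [Cr³⁺]^2/[Hg²⁺]^3 and the known concentrations, [Cr³⁺]^2 in the numerator gives [Cr³⁺] = 0.039 M.

0.039 M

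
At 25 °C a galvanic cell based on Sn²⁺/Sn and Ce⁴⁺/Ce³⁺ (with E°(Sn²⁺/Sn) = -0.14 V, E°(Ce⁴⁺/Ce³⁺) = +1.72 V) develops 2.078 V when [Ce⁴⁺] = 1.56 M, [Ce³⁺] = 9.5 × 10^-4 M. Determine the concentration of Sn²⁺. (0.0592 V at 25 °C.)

0.12 M

From the Nernst equation, log Q = n(E° − E)/0.0592 = 2(1.86 − 2.078)/0.0592 = -7.365, so Q = 4.32 × 10^-8.
With Q = [Sn²⁺]·[Ce³⁺]^2/[Ce⁴⁺]^2 and the known concentrations, [Sn²⁺] in the numerator gives [Sn²⁺] = 0.12 M.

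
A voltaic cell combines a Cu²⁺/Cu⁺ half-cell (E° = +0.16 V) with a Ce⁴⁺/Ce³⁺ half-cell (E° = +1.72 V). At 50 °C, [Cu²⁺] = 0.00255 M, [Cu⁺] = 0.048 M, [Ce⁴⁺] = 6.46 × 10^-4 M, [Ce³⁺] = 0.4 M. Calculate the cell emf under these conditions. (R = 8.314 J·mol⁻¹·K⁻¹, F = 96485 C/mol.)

The Ce⁴⁺/Ce³⁺ couple has the higher reduction potential and acts as the cathode, so E°_cell = +1.72 − (+0.16) = 1.56 V.
Balancing electrons gives n = 1; the reaction quotient is Q = [Cu²⁺]·[Ce³⁺]/([Cu⁺]·[Ce⁴⁺]) = 32.9.
E = E° − (RT/nF) ln Q = 1.56 − (8.314×323)/(1×96485) × (3.493) = 1.560 − 0.097 = 1.463 V.

1.46 V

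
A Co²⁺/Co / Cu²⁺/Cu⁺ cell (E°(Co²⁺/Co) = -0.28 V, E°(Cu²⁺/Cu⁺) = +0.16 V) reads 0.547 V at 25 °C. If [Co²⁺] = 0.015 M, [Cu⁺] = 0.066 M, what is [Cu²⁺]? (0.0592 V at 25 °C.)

0.52 M

From the Nernst equation, log Q = n(E° − E)/0.0592 = 2(0.44 − 0.547)/0.0592 = -3.615, so Q = 2.43 × 10^-4.
With Q = [Co²⁺]·[Cu⁺]^2/[Cu²⁺]^2 and the known concentrations, [Cu²⁺]^2 in the denominator gives [Cu²⁺] = 0.52 M.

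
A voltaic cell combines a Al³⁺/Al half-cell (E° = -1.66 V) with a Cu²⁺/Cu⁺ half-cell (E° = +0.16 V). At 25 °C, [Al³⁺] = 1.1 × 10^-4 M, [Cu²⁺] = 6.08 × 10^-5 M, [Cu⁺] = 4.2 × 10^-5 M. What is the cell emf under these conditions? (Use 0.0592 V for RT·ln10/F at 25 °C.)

The Cu²⁺/Cu⁺ couple has the higher reduction potential and acts as the cathode, so E°_cell = +0.16 − (-1.66) = 1.82 V.
Balancing electrons gives n = 3; the reaction quotient is Q = [Al³⁺]·[Cu⁺]^3/[Cu²⁺]^3 = 3.63 × 10^-5.
At 25 °C, E = E° − (0.0592/n) log Q = 1.82 − (0.0592/3)(-4.441) = 1.820 + 0.088 = 1.908 V.

1.91 V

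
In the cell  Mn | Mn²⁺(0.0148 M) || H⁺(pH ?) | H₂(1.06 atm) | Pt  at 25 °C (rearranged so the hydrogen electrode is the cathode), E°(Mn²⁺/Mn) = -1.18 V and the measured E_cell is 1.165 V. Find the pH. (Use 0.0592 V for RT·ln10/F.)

E°_cell = 1.18 V and n = 2.
log Q = n(E° − E)/0.0592 = 2×(1.18 − 1.165)/0.0592 = 0.507.
With Q = [Mn²⁺]·P(H₂) / [H⁺]^2, solving for [H⁺] gives log[H⁺] = -1.156, so pH = 1.16.

pH = 1.16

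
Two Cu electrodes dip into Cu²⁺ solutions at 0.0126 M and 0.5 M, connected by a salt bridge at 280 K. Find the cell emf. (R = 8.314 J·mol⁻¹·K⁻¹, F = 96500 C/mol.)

0.044 V

Both half-cells are Cu²⁺/Cu, so E°_cell = 0. The concentrated side is the cathode; the cell reaction moves Cu²⁺ from high to low concentration with n = 2.
Q = [Cu²⁺]_dilute/[Cu²⁺]_conc = 0.0126/0.5 = 0.0252.
E = 0 − (RT/nF) ln Q = −((8.314×280)/(2×96500))(-3.681) = 0.0444 V.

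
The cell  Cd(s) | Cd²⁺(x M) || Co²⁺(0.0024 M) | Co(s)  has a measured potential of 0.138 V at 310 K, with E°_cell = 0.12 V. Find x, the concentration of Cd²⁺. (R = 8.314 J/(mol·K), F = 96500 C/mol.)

6.2 × 10^-4 M

From the Nernst equation, ln Q = nF(E° − E)/RT = 2×96500×(0.12 − 0.138)/(8.314×310) = -1.348, so Q = 0.260.
With Q = [Cd²⁺]/[Co²⁺] and the known concentrations, [Cd²⁺] in the numerator gives [Cd²⁺] = 6.2 × 10^-4 M.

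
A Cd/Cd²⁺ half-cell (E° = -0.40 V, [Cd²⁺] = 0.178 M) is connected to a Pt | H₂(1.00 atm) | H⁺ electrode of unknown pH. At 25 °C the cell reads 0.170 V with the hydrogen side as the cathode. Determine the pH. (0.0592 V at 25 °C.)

E°_cell = 0.40 V and n = 2.
log Q = n(E° − E)/0.0592 = 2×(0.40 − 0.170)/0.0592 = 7.770.
With Q = [Cd²⁺]·P(H₂) / [H⁺]^2, solving for [H⁺] gives log[H⁺] = -4.260, so pH = 4.26.

pH = 4.26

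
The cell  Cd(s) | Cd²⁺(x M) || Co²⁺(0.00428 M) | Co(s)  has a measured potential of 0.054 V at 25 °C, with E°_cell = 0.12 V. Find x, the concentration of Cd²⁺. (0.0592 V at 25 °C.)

From the Nernst equation, log Q = n(E° − E)/0.0592 = 2(0.12 − 0.054)/0.0592 = 2.230, so Q = 170.
With Q = [Cd²⁺]/[Co²⁺] and the known concentrations, [Cd²⁺] in the numerator gives [Cd²⁺] = 0.73 M.

0.73 M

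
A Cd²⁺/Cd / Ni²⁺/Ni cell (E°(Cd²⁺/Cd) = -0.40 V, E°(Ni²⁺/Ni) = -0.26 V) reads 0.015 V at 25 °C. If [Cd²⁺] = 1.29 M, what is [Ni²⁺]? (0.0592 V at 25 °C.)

7.7 × 10^-5 M

From the Nernst equation, log Q = n(E° − E)/0.0592 = 2(0.14 − 0.015)/0.0592 = 4.223, so Q = 1.67 × 10^4.
With Q = [Cd²⁺]/[Ni²⁺] and the known concentrations, [Ni²⁺] in the denominator gives [Ni²⁺] = 7.7 × 10^-5 M.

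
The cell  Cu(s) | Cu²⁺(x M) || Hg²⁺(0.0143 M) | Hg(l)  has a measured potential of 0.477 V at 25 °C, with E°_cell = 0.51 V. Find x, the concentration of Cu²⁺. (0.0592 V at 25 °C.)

0.19 M

From the Nernst equation, log Q = n(E° − E)/0.0592 = 2(0.51 − 0.477)/0.0592 = 1.115, so Q = 13.0.
With Q = [Cu²⁺]/[Hg²⁺] and the known concentrations, [Cu²⁺] in the numerator gives [Cu²⁺] = 0.19 M.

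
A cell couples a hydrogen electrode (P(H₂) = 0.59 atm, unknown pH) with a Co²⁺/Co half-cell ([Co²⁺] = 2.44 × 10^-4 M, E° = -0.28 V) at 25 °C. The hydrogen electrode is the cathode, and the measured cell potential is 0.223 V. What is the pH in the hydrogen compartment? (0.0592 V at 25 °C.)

pH = 2.88

E°_cell = 0.28 V and n = 2.
log Q = n(E° − E)/0.0592 = 2×(0.28 − 0.223)/0.0592 = 1.926.
With Q = [Co²⁺]·P(H₂) / [H⁺]^2, solving for [H⁺] gives log[H⁺] = -2.884, so pH = 2.88.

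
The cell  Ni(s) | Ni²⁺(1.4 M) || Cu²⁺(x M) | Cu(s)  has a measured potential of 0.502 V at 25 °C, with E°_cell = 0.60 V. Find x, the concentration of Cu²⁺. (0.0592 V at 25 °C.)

6.8 × 10^-4 M

From the Nernst equation, log Q = n(E° − E)/0.0592 = 2(0.60 − 0.502)/0.0592 = 3.311, so Q = 2050.
With Q = [Ni²⁺]/[Cu²⁺] and the known concentrations, [Cu²⁺] in the denominator gives [Cu²⁺] = 6.8 × 10^-4 M.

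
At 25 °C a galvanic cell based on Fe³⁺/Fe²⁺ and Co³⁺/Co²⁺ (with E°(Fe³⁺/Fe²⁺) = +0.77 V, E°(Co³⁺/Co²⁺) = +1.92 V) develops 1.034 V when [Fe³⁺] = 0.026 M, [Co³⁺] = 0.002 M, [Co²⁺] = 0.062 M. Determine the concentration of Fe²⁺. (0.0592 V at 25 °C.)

0.0088 M

From the Nernst equation, log Q = n(E° − E)/0.0592 = 1(1.15 − 1.034)/0.0592 = 1.959, so Q = 91.1.
With Q = [Fe³⁺]·[Co²⁺]/([Fe²⁺]·[Co³⁺]) and the known concentrations, [Fe²⁺] in the denominator gives [Fe²⁺] = 0.0088 M.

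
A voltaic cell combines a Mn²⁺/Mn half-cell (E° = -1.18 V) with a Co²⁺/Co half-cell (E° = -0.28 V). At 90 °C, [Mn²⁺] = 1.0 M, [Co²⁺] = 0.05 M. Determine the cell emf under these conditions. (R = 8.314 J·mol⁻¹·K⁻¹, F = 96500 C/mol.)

0.853 V

The Co²⁺/Co couple has the higher reduction potential and acts as the cathode, so E°_cell = -0.28 − (-1.18) = 0.90 V.
Balancing electrons gives n = 2; the reaction quotient is Q = [Mn²⁺]/[Co²⁺] = 20.0.
E = E° − (RT/nF) ln Q = 0.90 − (8.314×363)/(2×96500) × (2.996) = 0.900 − 0.047 = 0.853 V.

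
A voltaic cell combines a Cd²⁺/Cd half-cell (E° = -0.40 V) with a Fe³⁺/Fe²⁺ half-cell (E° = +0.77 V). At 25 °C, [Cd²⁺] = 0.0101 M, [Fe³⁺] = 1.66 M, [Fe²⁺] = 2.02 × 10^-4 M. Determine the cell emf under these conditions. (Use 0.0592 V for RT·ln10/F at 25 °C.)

The Fe³⁺/Fe²⁺ couple has the higher reduction potential and acts as the cathode, so E°_cell = +0.77 − (-0.40) = 1.17 V.
Balancing electrons gives n = 2; the reaction quotient is Q = [Cd²⁺]·[Fe²⁺]^2/[Fe³⁺]^2 = 1.5 × 10^-10.
At 25 °C, E = E° − (0.0592/n) log Q = 1.17 − (0.0592/2)(-9.825) = 1.170 + 0.291 = 1.461 V.

1.46 V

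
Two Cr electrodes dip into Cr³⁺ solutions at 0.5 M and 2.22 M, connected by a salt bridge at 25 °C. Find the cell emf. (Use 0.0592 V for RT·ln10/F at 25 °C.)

Both half-cells are Cr³⁺/Cr, so E°_cell = 0. The concentrated side is the cathode; the cell reaction moves Cr³⁺ from high to low concentration with n = 3.
Q = [Cr³⁺]_dilute/[Cr³⁺]_conc = 0.5/2.22 = 0.225.
E = 0 − (0.0592/3) log Q = −(0.0592/3)(-0.647) = 0.0128 V.

0.013 V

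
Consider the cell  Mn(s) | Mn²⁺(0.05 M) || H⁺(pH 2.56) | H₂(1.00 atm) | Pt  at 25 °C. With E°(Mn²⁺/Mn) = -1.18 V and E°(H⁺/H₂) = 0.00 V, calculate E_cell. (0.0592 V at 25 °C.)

1.07 V

The hydrogen couple is the cathode, so E°_cell = 1.18 V; n = 2.
[H⁺] = 10^(−2.56) = 0.0028 M, and Q = [Mn²⁺]·P(H₂) / [H⁺]^2 = 6590.
E = E° − (0.0592/2) log Q = 1.18 − (0.0592/2)(3.819) = 1.067 V.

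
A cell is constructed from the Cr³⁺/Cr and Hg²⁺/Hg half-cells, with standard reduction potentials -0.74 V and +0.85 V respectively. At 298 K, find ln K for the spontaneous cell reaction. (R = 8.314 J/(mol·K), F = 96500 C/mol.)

E°_cell = +0.85 − (-0.74) = 1.59 V, with n = 6 electrons transferred.
At equilibrium E = 0, so the Nernst equation gives ln K = nFE°/RT = (6)(96500)(1.59)/((8.314)(298)) = 371.58.

ln K = 371.6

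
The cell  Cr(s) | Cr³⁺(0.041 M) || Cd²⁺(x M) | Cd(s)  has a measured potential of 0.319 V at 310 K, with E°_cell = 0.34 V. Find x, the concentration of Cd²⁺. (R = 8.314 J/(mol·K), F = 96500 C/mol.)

0.025 M

From the Nernst equation, ln Q = nF(E° − E)/RT = 6×96500×(0.34 − 0.319)/(8.314×310) = 4.718, so Q = 112.
With Q = [Cr³⁺]^2/[Cd²⁺]^3 and the known concentrations, [Cd²⁺]^3 in the denominator gives [Cd²⁺] = 0.025 M.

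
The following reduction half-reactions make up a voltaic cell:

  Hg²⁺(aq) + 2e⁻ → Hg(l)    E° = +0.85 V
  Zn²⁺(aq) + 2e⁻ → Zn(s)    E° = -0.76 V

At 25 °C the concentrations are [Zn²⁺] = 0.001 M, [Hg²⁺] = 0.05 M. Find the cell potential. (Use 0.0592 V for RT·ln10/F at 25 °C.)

The Hg²⁺/Hg couple has the higher reduction potential and acts as the cathode, so E°_cell = +0.85 − (-0.76) = 1.61 V.
Balancing electrons gives n = 2; the reaction quotient is Q = [Zn²⁺]/[Hg²⁺] = 0.0200.
At 25 °C, E = E° − (0.0592/n) log Q = 1.61 − (0.0592/2)(-1.699) = 1.610 + 0.050 = 1.660 V.

1.66 V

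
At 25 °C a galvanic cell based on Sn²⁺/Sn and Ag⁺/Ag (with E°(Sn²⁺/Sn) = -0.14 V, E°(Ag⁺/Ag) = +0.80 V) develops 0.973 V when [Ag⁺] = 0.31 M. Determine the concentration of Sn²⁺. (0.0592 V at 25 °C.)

0.0074 M

From the Nernst equation, log Q = n(E° − E)/0.0592 = 2(0.94 − 0.973)/0.0592 = -1.115, so Q = 0.0768.
With Q = [Sn²⁺]/[Ag⁺]^2 and the known concentrations, [Sn²⁺] in the numerator gives [Sn²⁺] = 0.0074 M.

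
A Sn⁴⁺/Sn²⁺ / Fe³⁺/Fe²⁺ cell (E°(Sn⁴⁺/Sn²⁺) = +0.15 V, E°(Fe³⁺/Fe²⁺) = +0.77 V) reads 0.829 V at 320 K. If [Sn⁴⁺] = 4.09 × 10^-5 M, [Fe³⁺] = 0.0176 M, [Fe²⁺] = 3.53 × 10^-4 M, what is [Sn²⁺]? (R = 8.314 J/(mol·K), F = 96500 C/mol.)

From the Nernst equation, ln Q = nF(E° − E)/RT = 2×96500×(0.62 − 0.829)/(8.314×320) = -15.162, so Q = 2.6 × 10^-7.
With Q = [Sn⁴⁺]·[Fe²⁺]^2/([Sn²⁺]·[Fe³⁺]^2) and the known concentrations, [Sn²⁺] in the denominator gives [Sn²⁺] = 0.063 M.

0.063 M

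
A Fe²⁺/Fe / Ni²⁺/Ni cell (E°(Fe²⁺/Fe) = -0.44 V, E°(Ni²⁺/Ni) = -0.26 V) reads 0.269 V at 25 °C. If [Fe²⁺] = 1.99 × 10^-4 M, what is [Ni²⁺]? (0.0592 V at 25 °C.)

From the Nernst equation, log Q = n(E° − E)/0.0592 = 2(0.18 − 0.269)/0.0592 = -3.007, so Q = 9.85 × 10^-4.
With Q = [Fe²⁺]/[Ni²⁺] and the known concentrations, [Ni²⁺] in the denominator gives [Ni²⁺] = 0.2 M.

0.2 M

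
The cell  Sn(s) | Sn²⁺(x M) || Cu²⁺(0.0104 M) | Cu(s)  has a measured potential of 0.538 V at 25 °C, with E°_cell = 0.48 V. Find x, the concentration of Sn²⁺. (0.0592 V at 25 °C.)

1.1 × 10^-4 M

From the Nernst equation, log Q = n(E° − E)/0.0592 = 2(0.48 − 0.538)/0.0592 = -1.959, so Q = 0.0110.
With Q = [Sn²⁺]/[Cu²⁺] and the known concentrations, [Sn²⁺] in the numerator gives [Sn²⁺] = 1.1 × 10^-4 M.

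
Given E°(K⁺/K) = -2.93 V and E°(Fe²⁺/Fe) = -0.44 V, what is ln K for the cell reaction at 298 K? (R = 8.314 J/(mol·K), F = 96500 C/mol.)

ln K = 194.0

E°_cell = -0.44 − (-2.93) = 2.49 V, with n = 2 electrons transferred.
At equilibrium E = 0, so the Nernst equation gives ln K = nFE°/RT = (2)(96500)(2.49)/((8.314)(298)) = 193.97.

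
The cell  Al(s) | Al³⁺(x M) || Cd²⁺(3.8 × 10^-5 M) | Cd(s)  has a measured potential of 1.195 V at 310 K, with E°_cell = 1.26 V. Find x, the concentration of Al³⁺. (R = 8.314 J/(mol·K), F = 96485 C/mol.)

From the Nernst equation, ln Q = nF(E° − E)/RT = 6×96485×(1.26 − 1.195)/(8.314×310) = 14.600, so Q = 2.19 × 10^6.
With Q = [Al³⁺]^2/[Cd²⁺]^3 and the known concentrations, [Al³⁺]^2 in the numerator gives [Al³⁺] = 3.5 × 10^-4 M.

3.5 × 10^-4 M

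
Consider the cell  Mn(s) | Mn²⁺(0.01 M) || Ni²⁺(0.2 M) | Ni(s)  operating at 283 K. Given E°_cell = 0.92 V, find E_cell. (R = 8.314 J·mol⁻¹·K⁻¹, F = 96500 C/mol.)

0.957 V

Balancing electrons gives n = 2; the reaction quotient is Q = [Mn²⁺]/[Ni²⁺] = 0.0500.
E = E° − (RT/nF) ln Q = 0.92 − (8.314×283)/(2×96500) × (-2.996) = 0.920 + 0.037 = 0.957 V.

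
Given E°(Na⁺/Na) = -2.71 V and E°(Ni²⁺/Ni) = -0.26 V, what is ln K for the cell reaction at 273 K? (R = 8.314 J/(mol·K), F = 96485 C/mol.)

E°_cell = -0.26 − (-2.71) = 2.45 V, with n = 2 electrons transferred.
At equilibrium E = 0, so the Nernst equation gives ln K = nFE°/RT = (2)(96485)(2.45)/((8.314)(273)) = 208.30.

ln K = 208.3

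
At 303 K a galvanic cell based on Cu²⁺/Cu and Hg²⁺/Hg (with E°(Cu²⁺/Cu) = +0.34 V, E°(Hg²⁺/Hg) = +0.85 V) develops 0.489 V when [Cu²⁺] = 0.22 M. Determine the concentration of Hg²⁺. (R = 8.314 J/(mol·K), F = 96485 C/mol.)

From the Nernst equation, ln Q = nF(E° − E)/RT = 2×96485×(0.51 − 0.489)/(8.314×303) = 1.609, so Q = 5.00.
With Q = [Cu²⁺]/[Hg²⁺] and the known concentrations, [Hg²⁺] in the denominator gives [Hg²⁺] = 0.044 M.

0.044 M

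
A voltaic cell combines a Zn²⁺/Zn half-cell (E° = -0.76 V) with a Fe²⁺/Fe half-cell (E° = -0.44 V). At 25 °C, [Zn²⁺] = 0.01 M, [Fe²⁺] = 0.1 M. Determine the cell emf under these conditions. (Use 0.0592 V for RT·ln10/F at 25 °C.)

The Fe²⁺/Fe couple has the higher reduction potential and acts as the cathode, so E°_cell = -0.44 − (-0.76) = 0.32 V.
Balancing electrons gives n = 2; the reaction quotient is Q = [Zn²⁺]/[Fe²⁺] = 0.100.
At 25 °C, E = E° − (0.0592/n) log Q = 0.32 − (0.0592/2)(-1.000) = 0.320 + 0.030 = 0.350 V.

0.350 V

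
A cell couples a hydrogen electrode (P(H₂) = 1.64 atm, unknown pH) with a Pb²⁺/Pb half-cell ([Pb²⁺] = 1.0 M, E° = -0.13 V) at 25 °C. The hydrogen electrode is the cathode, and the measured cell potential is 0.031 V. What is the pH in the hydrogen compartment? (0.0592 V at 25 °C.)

E°_cell = 0.13 V and n = 2.
log Q = n(E° − E)/0.0592 = 2×(0.13 − 0.031)/0.0592 = 3.345.
With Q = [Pb²⁺]·P(H₂) / [H⁺]^2, solving for [H⁺] gives log[H⁺] = -1.565, so pH = 1.56.

pH = 1.56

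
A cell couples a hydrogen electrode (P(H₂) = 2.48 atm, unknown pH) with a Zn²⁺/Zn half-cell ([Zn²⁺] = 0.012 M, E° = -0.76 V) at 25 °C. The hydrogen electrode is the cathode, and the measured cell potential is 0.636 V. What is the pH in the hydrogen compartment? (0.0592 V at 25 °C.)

E°_cell = 0.76 V and n = 2.
log Q = n(E° − E)/0.0592 = 2×(0.76 − 0.636)/0.0592 = 4.189.
With Q = [Zn²⁺]·P(H₂) / [H⁺]^2, solving for [H⁺] gives log[H⁺] = -2.858, so pH = 2.86.

pH = 2.86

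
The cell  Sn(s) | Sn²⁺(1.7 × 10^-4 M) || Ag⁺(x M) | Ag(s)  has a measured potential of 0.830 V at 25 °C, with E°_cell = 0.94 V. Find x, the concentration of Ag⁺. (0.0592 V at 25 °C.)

From the Nernst equation, log Q = n(E° − E)/0.0592 = 2(0.94 − 0.830)/0.0592 = 3.716, so Q = 5200.
With Q = [Sn²⁺]/[Ag⁺]^2 and the known concentrations, [Ag⁺]^2 in the denominator gives [Ag⁺] = 1.8 × 10^-4 M.

1.8 × 10^-4 M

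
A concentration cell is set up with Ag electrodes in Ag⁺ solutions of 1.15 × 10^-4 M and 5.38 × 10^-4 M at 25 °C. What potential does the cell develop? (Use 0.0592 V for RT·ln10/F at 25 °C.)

Both half-cells are Ag⁺/Ag, so E°_cell = 0. The concentrated side is the cathode; the cell reaction moves Ag⁺ from high to low concentration with n = 1.
Q = [Ag⁺]_dilute/[Ag⁺]_conc = 1.15 × 10^-4/5.38 × 10^-4 = 0.214.
E = 0 − (0.0592/1) log Q = −(0.0592/1)(-0.670) = 0.0397 V.

0.040 V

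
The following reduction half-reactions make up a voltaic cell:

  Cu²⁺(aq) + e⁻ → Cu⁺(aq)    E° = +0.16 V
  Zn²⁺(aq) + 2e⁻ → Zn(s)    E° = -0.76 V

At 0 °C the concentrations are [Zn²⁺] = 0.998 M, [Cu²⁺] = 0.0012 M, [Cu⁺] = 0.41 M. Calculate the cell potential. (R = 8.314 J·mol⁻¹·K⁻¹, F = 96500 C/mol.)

0.783 V

The Cu²⁺/Cu⁺ couple has the higher reduction potential and acts as the cathode, so E°_cell = +0.16 − (-0.76) = 0.92 V.
Balancing electrons gives n = 2; the reaction quotient is Q = [Zn²⁺]·[Cu⁺]^2/[Cu²⁺]^2 = 1.17 × 10^5.
E = E° − (RT/nF) ln Q = 0.92 − (8.314×273)/(2×96500) × (11.666) = 0.920 − 0.137 = 0.783 V.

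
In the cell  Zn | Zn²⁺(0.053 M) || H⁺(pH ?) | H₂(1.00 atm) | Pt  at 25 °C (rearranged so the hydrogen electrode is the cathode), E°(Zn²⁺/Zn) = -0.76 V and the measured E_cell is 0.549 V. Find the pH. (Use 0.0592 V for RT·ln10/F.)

pH = 4.20

E°_cell = 0.76 V and n = 2.
log Q = n(E° − E)/0.0592 = 2×(0.76 − 0.549)/0.0592 = 7.128.
With Q = [Zn²⁺]·P(H₂) / [H⁺]^2, solving for [H⁺] gives log[H⁺] = -4.202, so pH = 4.20.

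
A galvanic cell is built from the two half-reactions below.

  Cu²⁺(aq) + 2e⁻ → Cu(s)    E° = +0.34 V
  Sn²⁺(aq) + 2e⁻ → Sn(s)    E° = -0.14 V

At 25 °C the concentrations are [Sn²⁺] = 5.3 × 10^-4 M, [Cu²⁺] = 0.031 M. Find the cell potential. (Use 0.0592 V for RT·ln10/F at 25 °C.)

The Cu²⁺/Cu couple has the higher reduction potential and acts as the cathode, so E°_cell = +0.34 − (-0.14) = 0.48 V.
Balancing electrons gives n = 2; the reaction quotient is Q = [Sn²⁺]/[Cu²⁺] = 0.0171.
At 25 °C, E = E° − (0.0592/n) log Q = 0.48 − (0.0592/2)(-1.767) = 0.480 + 0.052 = 0.532 V.

0.532 V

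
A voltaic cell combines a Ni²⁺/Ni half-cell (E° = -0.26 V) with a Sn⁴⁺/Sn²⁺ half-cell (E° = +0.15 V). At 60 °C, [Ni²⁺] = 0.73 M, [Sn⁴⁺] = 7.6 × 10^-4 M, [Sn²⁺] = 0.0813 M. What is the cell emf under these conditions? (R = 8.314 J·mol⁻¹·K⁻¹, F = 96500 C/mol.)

0.347 V

The Sn⁴⁺/Sn²⁺ couple has the higher reduction potential and acts as the cathode, so E°_cell = +0.15 − (-0.26) = 0.41 V.
Balancing electrons gives n = 2; the reaction quotient is Q = [Ni²⁺]·[Sn²⁺]/[Sn⁴⁺] = 78.1.
E = E° − (RT/nF) ln Q = 0.41 − (8.314×333)/(2×96500) × (4.358) = 0.410 − 0.063 = 0.347 V.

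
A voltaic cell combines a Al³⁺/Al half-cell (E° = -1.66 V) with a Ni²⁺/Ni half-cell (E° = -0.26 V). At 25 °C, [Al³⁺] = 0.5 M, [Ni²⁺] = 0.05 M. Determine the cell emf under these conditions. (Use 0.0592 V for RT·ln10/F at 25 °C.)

The Ni²⁺/Ni couple has the higher reduction potential and acts as the cathode, so E°_cell = -0.26 − (-1.66) = 1.40 V.
Balancing electrons gives n = 6; the reaction quotient is Q = [Al³⁺]^2/[Ni²⁺]^3 = 2000.
At 25 °C, E = E° − (0.0592/n) log Q = 1.40 − (0.0592/6)(3.301) = 1.400 − 0.033 = 1.367 V.

1.37 V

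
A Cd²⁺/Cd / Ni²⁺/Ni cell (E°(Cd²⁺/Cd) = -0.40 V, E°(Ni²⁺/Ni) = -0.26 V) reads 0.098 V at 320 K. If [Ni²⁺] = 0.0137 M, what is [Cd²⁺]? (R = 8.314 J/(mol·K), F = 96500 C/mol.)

0.29 M

From the Nernst equation, ln Q = nF(E° − E)/RT = 2×96500×(0.14 − 0.098)/(8.314×320) = 3.047, so Q = 21.0.
With Q = [Cd²⁺]/[Ni²⁺] and the known concentrations, [Cd²⁺] in the numerator gives [Cd²⁺] = 0.29 M.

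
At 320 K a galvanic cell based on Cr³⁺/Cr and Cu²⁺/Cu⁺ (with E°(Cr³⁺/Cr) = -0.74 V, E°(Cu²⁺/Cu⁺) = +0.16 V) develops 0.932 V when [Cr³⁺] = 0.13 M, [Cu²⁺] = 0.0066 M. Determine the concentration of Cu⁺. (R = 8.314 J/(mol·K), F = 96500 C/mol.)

From the Nernst equation, ln Q = nF(E° − E)/RT = 3×96500×(0.90 − 0.932)/(8.314×320) = -3.482, so Q = 0.0307.
With Q = [Cr³⁺]·[Cu⁺]^3/[Cu²⁺]^3 and the known concentrations, [Cu⁺]^3 in the numerator gives [Cu⁺] = 0.0041 M.

0.0041 M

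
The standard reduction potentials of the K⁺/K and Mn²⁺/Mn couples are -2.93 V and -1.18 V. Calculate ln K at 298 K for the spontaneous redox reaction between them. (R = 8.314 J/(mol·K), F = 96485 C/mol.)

E°_cell = -1.18 − (-2.93) = 1.75 V, with n = 2 electrons transferred.
At equilibrium E = 0, so the Nernst equation gives ln K = nFE°/RT = (2)(96485)(1.75)/((8.314)(298)) = 136.30.

ln K = 136.3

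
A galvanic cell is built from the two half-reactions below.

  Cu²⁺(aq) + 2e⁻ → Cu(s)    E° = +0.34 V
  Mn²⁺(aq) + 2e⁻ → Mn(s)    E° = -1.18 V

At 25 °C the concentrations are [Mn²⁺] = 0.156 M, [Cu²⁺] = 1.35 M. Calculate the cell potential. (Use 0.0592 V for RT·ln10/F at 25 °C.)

1.55 V

The Cu²⁺/Cu couple has the higher reduction potential and acts as the cathode, so E°_cell = +0.34 − (-1.18) = 1.52 V.
Balancing electrons gives n = 2; the reaction quotient is Q = [Mn²⁺]/[Cu²⁺] = 0.116.
At 25 °C, E = E° − (0.0592/n) log Q = 1.52 − (0.0592/2)(-0.937) = 1.520 + 0.028 = 1.548 V.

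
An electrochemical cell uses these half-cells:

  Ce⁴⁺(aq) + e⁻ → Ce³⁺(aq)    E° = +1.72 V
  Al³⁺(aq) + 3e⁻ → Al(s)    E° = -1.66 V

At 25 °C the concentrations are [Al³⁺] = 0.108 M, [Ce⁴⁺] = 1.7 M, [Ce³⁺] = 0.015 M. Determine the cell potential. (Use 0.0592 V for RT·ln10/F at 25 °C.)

The Ce⁴⁺/Ce³⁺ couple has the higher reduction potential and acts as the cathode, so E°_cell = +1.72 − (-1.66) = 3.38 V.
Balancing electrons gives n = 3; the reaction quotient is Q = [Al³⁺]·[Ce³⁺]^3/[Ce⁴⁺]^3 = 7.42 × 10^-8.
At 25 °C, E = E° − (0.0592/n) log Q = 3.38 − (0.0592/3)(-7.130) = 3.380 + 0.141 = 3.521 V.

3.52 V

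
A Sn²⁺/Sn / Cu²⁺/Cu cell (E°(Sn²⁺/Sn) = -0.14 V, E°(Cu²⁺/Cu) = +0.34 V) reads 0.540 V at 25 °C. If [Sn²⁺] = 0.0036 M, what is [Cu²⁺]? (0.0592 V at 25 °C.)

From the Nernst equation, log Q = n(E° − E)/0.0592 = 2(0.48 − 0.540)/0.0592 = -2.027, so Q = 0.00940.
With Q = [Sn²⁺]/[Cu²⁺] and the known concentrations, [Cu²⁺] in the denominator gives [Cu²⁺] = 0.38 M.

0.38 M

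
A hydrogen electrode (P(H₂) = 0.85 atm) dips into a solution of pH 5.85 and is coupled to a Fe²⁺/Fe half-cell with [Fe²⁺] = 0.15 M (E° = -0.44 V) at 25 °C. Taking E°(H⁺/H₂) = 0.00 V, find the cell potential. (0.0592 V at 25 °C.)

0.12 V

The hydrogen couple is the cathode, so E°_cell = 0.44 V; n = 2.
[H⁺] = 10^(−5.85) = 1.4 × 10^-6 M, and Q = [Fe²⁺]·P(H₂) / [H⁺]^2 = 6.39 × 10^10.
E = E° − (0.0592/2) log Q = 0.44 − (0.0592/2)(10.806) = 0.120 V.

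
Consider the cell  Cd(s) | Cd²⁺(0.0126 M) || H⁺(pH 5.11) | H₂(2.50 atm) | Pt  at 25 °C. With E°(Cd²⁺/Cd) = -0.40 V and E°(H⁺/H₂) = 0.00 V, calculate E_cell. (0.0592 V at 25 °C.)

The hydrogen couple is the cathode, so E°_cell = 0.40 V; n = 2.
[H⁺] = 10^(−5.11) = 7.8 × 10^-6 M, and Q = [Cd²⁺]·P(H₂) / [H⁺]^2 = 5.23 × 10^8.
E = E° − (0.0592/2) log Q = 0.40 − (0.0592/2)(8.718) = 0.142 V.

0.14 V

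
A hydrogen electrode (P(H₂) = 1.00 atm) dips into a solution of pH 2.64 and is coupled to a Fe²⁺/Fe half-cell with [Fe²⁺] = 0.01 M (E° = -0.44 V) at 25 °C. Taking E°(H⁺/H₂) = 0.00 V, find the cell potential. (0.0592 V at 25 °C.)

The hydrogen couple is the cathode, so E°_cell = 0.44 V; n = 2.
[H⁺] = 10^(−2.64) = 0.0023 M, and Q = [Fe²⁺]·P(H₂) / [H⁺]^2 = 1910.
E = E° − (0.0592/2) log Q = 0.44 − (0.0592/2)(3.280) = 0.343 V.

0.34 V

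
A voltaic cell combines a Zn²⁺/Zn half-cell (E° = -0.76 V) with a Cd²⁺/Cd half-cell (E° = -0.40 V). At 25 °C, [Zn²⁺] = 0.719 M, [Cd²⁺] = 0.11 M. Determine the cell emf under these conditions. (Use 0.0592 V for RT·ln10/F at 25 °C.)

0.336 V

The Cd²⁺/Cd couple has the higher reduction potential and acts as the cathode, so E°_cell = -0.40 − (-0.76) = 0.36 V.
Balancing electrons gives n = 2; the reaction quotient is Q = [Zn²⁺]/[Cd²⁺] = 6.54.
At 25 °C, E = E° − (0.0592/n) log Q = 0.36 − (0.0592/2)(0.815) = 0.360 − 0.024 = 0.336 V.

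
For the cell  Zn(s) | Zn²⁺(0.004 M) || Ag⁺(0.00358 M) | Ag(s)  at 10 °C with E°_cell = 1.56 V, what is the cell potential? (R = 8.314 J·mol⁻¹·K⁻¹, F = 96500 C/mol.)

Balancing electrons gives n = 2; the reaction quotient is Q = [Zn²⁺]/[Ag⁺]^2 = 312.
E = E° − (RT/nF) ln Q = 1.56 − (8.314×283)/(2×96500) × (5.743) = 1.560 − 0.070 = 1.490 V.

1.49 V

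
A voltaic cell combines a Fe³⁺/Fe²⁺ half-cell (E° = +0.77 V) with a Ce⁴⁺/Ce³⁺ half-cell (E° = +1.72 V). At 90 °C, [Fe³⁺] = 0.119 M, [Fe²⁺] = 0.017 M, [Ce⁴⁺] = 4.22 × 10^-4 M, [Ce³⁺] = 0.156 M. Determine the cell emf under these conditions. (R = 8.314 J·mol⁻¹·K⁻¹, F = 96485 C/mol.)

0.704 V

The Ce⁴⁺/Ce³⁺ couple has the higher reduction potential and acts as the cathode, so E°_cell = +1.72 − (+0.77) = 0.95 V.
Balancing electrons gives n = 1; the reaction quotient is Q = [Fe³⁺]·[Ce³⁺]/([Fe²⁺]·[Ce⁴⁺]) = 2590.
E = E° − (RT/nF) ln Q = 0.95 − (8.314×363)/(1×96485) × (7.859) = 0.950 − 0.246 = 0.704 V.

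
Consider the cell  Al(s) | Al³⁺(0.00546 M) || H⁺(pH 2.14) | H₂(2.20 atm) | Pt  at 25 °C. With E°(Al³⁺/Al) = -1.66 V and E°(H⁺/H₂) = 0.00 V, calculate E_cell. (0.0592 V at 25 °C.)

1.57 V

The hydrogen couple is the cathode, so E°_cell = 1.66 V; n = 6.
[H⁺] = 10^(−2.14) = 0.0072 M, and Q = [Al³⁺]^2·P(H₂)^3 / [H⁺]^6 = 2.2 × 10^9.
E = E° − (0.0592/6) log Q = 1.66 − (0.0592/6)(9.342) = 1.568 V.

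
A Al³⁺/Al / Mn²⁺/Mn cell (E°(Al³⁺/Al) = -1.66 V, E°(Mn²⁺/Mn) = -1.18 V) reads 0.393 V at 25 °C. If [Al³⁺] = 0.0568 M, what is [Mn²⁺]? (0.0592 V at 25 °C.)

From the Nernst equation, log Q = n(E° − E)/0.0592 = 6(0.48 − 0.393)/0.0592 = 8.818, so Q = 6.57 × 10^8.
With Q = [Al³⁺]^2/[Mn²⁺]^3 and the known concentrations, [Mn²⁺]^3 in the denominator gives [Mn²⁺] = 1.7 × 10^-4 M.

1.7 × 10^-4 M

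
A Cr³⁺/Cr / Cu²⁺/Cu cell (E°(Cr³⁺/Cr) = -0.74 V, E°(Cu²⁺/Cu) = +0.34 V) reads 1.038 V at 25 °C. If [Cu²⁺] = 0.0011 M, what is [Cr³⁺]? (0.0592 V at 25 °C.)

From the Nernst equation, log Q = n(E° − E)/0.0592 = 6(1.08 − 1.038)/0.0592 = 4.257, so Q = 1.81 × 10^4.
With Q = [Cr³⁺]^2/[Cu²⁺]^3 and the known concentrations, [Cr³⁺]^2 in the numerator gives [Cr³⁺] = 0.0049 M.

0.0049 M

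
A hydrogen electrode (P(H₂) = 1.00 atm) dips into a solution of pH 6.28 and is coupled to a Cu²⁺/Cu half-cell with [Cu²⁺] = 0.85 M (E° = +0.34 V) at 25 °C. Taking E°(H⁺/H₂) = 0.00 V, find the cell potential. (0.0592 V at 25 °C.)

0.71 V

The Cu²⁺/Cu couple is the cathode, so E°_cell = 0.34 V; n = 2.
[H⁺] = 10^(−6.28) = 5.2 × 10^-7 M, and Q = [H⁺]^2 / ([Cu²⁺]·P(H₂)) = 3.24 × 10^-13.
E = E° − (0.0592/2) log Q = 0.34 − (0.0592/2)(-12.489) = 0.710 V.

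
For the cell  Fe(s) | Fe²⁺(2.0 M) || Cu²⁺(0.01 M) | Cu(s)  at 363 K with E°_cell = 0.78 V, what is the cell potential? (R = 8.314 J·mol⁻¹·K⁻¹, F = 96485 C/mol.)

Balancing electrons gives n = 2; the reaction quotient is Q = [Fe²⁺]/[Cu²⁺] = 200.
E = E° − (RT/nF) ln Q = 0.78 − (8.314×363)/(2×96485) × (5.298) = 0.780 − 0.083 = 0.697 V.

0.697 V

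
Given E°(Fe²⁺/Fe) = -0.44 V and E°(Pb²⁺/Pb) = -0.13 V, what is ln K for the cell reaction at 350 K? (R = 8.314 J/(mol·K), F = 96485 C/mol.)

ln K = 20.6

E°_cell = -0.13 − (-0.44) = 0.31 V, with n = 2 electrons transferred.
At equilibrium E = 0, so the Nernst equation gives ln K = nFE°/RT = (2)(96485)(0.31)/((8.314)(350)) = 20.56.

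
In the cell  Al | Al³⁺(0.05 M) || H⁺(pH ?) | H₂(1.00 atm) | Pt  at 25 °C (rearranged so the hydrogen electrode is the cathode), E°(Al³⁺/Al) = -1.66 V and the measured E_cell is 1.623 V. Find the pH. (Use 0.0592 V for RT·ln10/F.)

E°_cell = 1.66 V and n = 6.
log Q = n(E° − E)/0.0592 = 6×(1.66 − 1.623)/0.0592 = 3.750.
With Q = [Al³⁺]^2·P(H₂)^3 / [H⁺]^6, solving for [H⁺] gives log[H⁺] = -1.059, so pH = 1.06.

pH = 1.06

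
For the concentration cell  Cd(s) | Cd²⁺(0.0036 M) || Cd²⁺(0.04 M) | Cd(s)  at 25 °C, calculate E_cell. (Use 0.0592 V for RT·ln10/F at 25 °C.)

Both half-cells are Cd²⁺/Cd, so E°_cell = 0. The concentrated side is the cathode; the cell reaction moves Cd²⁺ from high to low concentration with n = 2.
Q = [Cd²⁺]_dilute/[Cd²⁺]_conc = 0.0036/0.04 = 0.0900.
E = 0 − (0.0592/2) log Q = −(0.0592/2)(-1.046) = 0.0310 V.

0.031 V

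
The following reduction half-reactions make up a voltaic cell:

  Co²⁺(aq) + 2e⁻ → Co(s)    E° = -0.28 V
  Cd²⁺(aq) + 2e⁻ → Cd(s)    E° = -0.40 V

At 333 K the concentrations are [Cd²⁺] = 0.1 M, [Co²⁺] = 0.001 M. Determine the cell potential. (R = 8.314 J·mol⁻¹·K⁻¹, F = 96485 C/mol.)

0.054 V

The Co²⁺/Co couple has the higher reduction potential and acts as the cathode, so E°_cell = -0.28 − (-0.40) = 0.12 V.
Balancing electrons gives n = 2; the reaction quotient is Q = [Cd²⁺]/[Co²⁺] = 100.
E = E° − (RT/nF) ln Q = 0.12 − (8.314×333)/(2×96485) × (4.605) = 0.120 − 0.066 = 0.054 V.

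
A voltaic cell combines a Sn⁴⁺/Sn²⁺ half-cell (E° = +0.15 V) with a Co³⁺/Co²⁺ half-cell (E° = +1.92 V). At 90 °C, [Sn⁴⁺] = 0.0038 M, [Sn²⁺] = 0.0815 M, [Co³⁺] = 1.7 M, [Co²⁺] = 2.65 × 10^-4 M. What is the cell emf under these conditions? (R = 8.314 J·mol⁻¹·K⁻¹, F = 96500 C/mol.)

The Co³⁺/Co²⁺ couple has the higher reduction potential and acts as the cathode, so E°_cell = +1.92 − (+0.15) = 1.77 V.
Balancing electrons gives n = 2; the reaction quotient is Q = [Sn⁴⁺]·[Co²⁺]^2/([Sn²⁺]·[Co³⁺]^2) = 1.13 × 10^-9.
E = E° − (RT/nF) ln Q = 1.77 − (8.314×363)/(2×96500) × (-20.598) = 1.770 + 0.322 = 2.092 V.

2.09 V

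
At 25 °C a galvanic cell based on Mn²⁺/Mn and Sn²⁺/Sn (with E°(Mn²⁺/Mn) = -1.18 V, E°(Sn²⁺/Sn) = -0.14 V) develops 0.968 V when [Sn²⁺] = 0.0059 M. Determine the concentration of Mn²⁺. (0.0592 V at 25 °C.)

From the Nernst equation, log Q = n(E° − E)/0.0592 = 2(1.04 − 0.968)/0.0592 = 2.432, so Q = 271.
With Q = [Mn²⁺]/[Sn²⁺] and the known concentrations, [Mn²⁺] in the numerator gives [Mn²⁺] = 1.6 M.

1.6 M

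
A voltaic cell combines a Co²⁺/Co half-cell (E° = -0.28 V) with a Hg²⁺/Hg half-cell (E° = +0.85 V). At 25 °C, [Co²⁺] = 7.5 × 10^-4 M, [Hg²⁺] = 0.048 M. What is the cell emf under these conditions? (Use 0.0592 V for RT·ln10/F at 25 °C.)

1.18 V

The Hg²⁺/Hg couple has the higher reduction potential and acts as the cathode, so E°_cell = +0.85 − (-0.28) = 1.13 V.
Balancing electrons gives n = 2; the reaction quotient is Q = [Co²⁺]/[Hg²⁺] = 0.0156.
At 25 °C, E = E° − (0.0592/n) log Q = 1.13 − (0.0592/2)(-1.806) = 1.130 + 0.053 = 1.183 V.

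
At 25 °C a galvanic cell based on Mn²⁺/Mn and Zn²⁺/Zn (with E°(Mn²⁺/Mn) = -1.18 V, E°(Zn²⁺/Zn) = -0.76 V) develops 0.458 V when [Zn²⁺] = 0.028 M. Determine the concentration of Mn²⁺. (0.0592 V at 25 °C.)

0.0015 M

From the Nernst equation, log Q = n(E° − E)/0.0592 = 2(0.42 − 0.458)/0.0592 = -1.284, so Q = 0.0520.
With Q = [Mn²⁺]/[Zn²⁺] and the known concentrations, [Mn²⁺] in the numerator gives [Mn²⁺] = 0.0015 M.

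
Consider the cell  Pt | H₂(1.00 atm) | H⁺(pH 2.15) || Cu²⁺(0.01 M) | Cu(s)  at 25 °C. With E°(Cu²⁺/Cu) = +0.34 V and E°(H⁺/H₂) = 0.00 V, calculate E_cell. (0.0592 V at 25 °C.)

0.41 V

The Cu²⁺/Cu couple is the cathode, so E°_cell = 0.34 V; n = 2.
[H⁺] = 10^(−2.15) = 0.0071 M, and Q = [H⁺]^2 / ([Cu²⁺]·P(H₂)) = 0.00501.
E = E° − (0.0592/2) log Q = 0.34 − (0.0592/2)(-2.300) = 0.408 V.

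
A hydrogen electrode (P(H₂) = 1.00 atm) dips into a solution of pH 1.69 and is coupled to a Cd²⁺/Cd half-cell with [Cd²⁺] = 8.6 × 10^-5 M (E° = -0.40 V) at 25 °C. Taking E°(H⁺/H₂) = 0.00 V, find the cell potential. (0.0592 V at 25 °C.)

0.42 V

The hydrogen couple is the cathode, so E°_cell = 0.40 V; n = 2.
[H⁺] = 10^(−1.69) = 0.020 M, and Q = [Cd²⁺]·P(H₂) / [H⁺]^2 = 0.206.
E = E° − (0.0592/2) log Q = 0.40 − (0.0592/2)(-0.686) = 0.420 V.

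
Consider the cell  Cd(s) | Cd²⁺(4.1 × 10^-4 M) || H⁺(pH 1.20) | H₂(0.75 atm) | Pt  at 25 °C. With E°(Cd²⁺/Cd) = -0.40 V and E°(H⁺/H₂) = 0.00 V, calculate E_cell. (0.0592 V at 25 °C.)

The hydrogen couple is the cathode, so E°_cell = 0.40 V; n = 2.
[H⁺] = 10^(−1.20) = 0.063 M, and Q = [Cd²⁺]·P(H₂) / [H⁺]^2 = 0.0772.
E = E° − (0.0592/2) log Q = 0.40 − (0.0592/2)(-1.112) = 0.433 V.

0.43 V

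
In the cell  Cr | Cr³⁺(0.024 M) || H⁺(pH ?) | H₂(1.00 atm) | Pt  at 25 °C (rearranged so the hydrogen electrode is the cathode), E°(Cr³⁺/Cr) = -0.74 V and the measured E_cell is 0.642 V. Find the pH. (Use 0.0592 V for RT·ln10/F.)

pH = 2.20

E°_cell = 0.74 V and n = 6.
log Q = n(E° − E)/0.0592 = 6×(0.74 − 0.642)/0.0592 = 9.932.
With Q = [Cr³⁺]^2·P(H₂)^3 / [H⁺]^6, solving for [H⁺] gives log[H⁺] = -2.195, so pH = 2.20.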